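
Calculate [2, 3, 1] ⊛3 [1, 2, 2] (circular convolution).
Use y[k] = Σ_j f[j]·g[(k-j) mod 3]. y[0] = 2×1 + 3×2 + 1×2 = 10; y[1] = 2×2 + 3×1 + 1×2 = 9; y[2] = 2×2 + 3×2 + 1×1 = 11. Result: [10, 9, 11]

[10, 9, 11]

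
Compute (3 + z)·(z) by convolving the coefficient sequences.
Ascending coefficients: a = [3, 1], b = [0, 1]. c[0] = 3×0 = 0; c[1] = 3×1 + 1×0 = 3; c[2] = 1×1 = 1. Result coefficients: [0, 3, 1] → 3z + z^2

3z + z^2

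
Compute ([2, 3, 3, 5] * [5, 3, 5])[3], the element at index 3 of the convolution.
Use y[k] = Σ_i a[i]·b[k-i] at k=3. y[3] = 3×5 + 3×3 + 5×5 = 49

49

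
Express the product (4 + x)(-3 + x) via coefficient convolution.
Ascending coefficients: a = [4, 1], b = [-3, 1]. c[0] = 4×-3 = -12; c[1] = 4×1 + 1×-3 = 1; c[2] = 1×1 = 1. Result coefficients: [-12, 1, 1] → -12 + x + x^2

-12 + x + x^2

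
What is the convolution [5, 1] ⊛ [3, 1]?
y[0] = 5×3 = 15; y[1] = 5×1 + 1×3 = 8; y[2] = 1×1 = 1

[15, 8, 1]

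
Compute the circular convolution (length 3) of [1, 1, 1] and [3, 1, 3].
Use y[k] = Σ_j f[j]·g[(k-j) mod 3]. y[0] = 1×3 + 1×3 + 1×1 = 7; y[1] = 1×1 + 1×3 + 1×3 = 7; y[2] = 1×3 + 1×1 + 1×3 = 7. Result: [7, 7, 7]

[7, 7, 7]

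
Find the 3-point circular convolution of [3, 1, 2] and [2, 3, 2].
Use y[k] = Σ_j u[j]·v[(k-j) mod 3]. y[0] = 3×2 + 1×2 + 2×3 = 14; y[1] = 3×3 + 1×2 + 2×2 = 15; y[2] = 3×2 + 1×3 + 2×2 = 13. Result: [14, 15, 13]

[14, 15, 13]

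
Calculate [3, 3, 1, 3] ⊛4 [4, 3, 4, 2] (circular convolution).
Use y[k] = Σ_j x[j]·h[(k-j) mod 4]. y[0] = 3×4 + 3×2 + 1×4 + 3×3 = 31; y[1] = 3×3 + 3×4 + 1×2 + 3×4 = 35; y[2] = 3×4 + 3×3 + 1×4 + 3×2 = 31; y[3] = 3×2 + 3×4 + 1×3 + 3×4 = 33. Result: [31, 35, 31, 33]

[31, 35, 31, 33]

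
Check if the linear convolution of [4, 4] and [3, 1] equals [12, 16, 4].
Recompute linear convolution of [4, 4] and [3, 1]: y[0] = 4×3 = 12; y[1] = 4×1 + 4×3 = 16; y[2] = 4×1 = 4 → [12, 16, 4]. Given [12, 16, 4] matches, so answer: Yes

Yes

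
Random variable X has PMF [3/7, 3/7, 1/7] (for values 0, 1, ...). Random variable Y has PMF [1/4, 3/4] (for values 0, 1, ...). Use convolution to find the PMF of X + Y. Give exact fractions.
P(X+Y=k) = Σ_i P(X=i)·P(Y=k-i) — a convolution of [3/7, 3/7, 1/7] and [1/4, 3/4]. P(X+Y=0) = (3/7)×(1/4) = 3/28; P(X+Y=1) = (3/7)×(3/4) + (3/7)×(1/4) = 9/28 + 3/28 = 3/7; P(X+Y=2) = (3/7)×(3/4) + (1/7)×(1/4) = 9/28 + 1/28 = 5/14; P(X+Y=3) = (1/7)×(3/4) = 3/28. PMF: [3/28, 3/7, 5/14, 3/28] (sums to 1 ✓)

[3/28, 3/7, 5/14, 3/28]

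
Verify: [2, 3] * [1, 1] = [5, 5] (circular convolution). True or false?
Recompute circular convolution of [2, 3] and [1, 1]: y[0] = 2×1 + 3×1 = 5; y[1] = 2×1 + 3×1 = 5 → [5, 5]. Given [5, 5] matches, so answer: Yes

Yes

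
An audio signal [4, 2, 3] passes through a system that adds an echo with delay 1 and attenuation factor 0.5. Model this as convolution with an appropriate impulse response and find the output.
Direct-path + delayed-attenuated-path model → impulse response h = [1, 0.5] (1 at lag 0, 0.5 at lag 1). Output y[n] = x[n] + 0.5·x[n - 1] (with x[n] = 0 outside 0..2): y[0] = 4 + 0.5×0 = 4; y[1] = 2 + 0.5×4 = 4.0; y[2] = 3 + 0.5×2 = 4.0; y[3] = 0 + 0.5×3 = 1.5. So y = [4, 4.0, 4.0, 1.5]

[4, 4.0, 4.0, 1.5]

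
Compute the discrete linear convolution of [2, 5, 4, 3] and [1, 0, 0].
y[0] = 2×1 = 2; y[1] = 2×0 + 5×1 = 5; y[2] = 2×0 + 5×0 + 4×1 = 4; y[3] = 5×0 + 4×0 + 3×1 = 3; y[4] = 4×0 + 3×0 = 0; y[5] = 3×0 = 0

[2, 5, 4, 3, 0, 0]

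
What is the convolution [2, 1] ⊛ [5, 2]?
y[0] = 2×5 = 10; y[1] = 2×2 + 1×5 = 9; y[2] = 1×2 = 2

[10, 9, 2]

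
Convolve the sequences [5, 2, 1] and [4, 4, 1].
y[0] = 5×4 = 20; y[1] = 5×4 + 2×4 = 28; y[2] = 5×1 + 2×4 + 1×4 = 17; y[3] = 2×1 + 1×4 = 6; y[4] = 1×1 = 1

[20, 28, 17, 6, 1]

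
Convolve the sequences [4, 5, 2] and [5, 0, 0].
y[0] = 4×5 = 20; y[1] = 4×0 + 5×5 = 25; y[2] = 4×0 + 5×0 + 2×5 = 10; y[3] = 5×0 + 2×0 = 0; y[4] = 2×0 = 0

[20, 25, 10, 0, 0]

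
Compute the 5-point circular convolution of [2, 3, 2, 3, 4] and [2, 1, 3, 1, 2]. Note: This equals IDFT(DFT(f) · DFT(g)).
Either evaluate y[k] = Σ_j f[j]·g[(k-j) mod 5] directly, or use IDFT(DFT(f) · DFT(g)). y[0] = 2×2 + 3×2 + 2×1 + 3×3 + 4×1 = 25; y[1] = 2×1 + 3×2 + 2×2 + 3×1 + 4×3 = 27; y[2] = 2×3 + 3×1 + 2×2 + 3×2 + 4×1 = 23; y[3] = 2×1 + 3×3 + 2×1 + 3×2 + 4×2 = 27; y[4] = 2×2 + 3×1 + 2×3 + 3×1 + 4×2 = 24. Result: [25, 27, 23, 27, 24]

[25, 27, 23, 27, 24]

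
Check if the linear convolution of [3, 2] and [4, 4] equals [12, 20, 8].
Recompute linear convolution of [3, 2] and [4, 4]: y[0] = 3×4 = 12; y[1] = 3×4 + 2×4 = 20; y[2] = 2×4 = 8 → [12, 20, 8]. Given [12, 20, 8] matches, so answer: Yes

Yes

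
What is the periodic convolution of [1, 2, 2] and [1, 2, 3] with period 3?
Use y[k] = Σ_j u[j]·v[(k-j) mod 3]. y[0] = 1×1 + 2×3 + 2×2 = 11; y[1] = 1×2 + 2×1 + 2×3 = 10; y[2] = 1×3 + 2×2 + 2×1 = 9. Result: [11, 10, 9]

[11, 10, 9]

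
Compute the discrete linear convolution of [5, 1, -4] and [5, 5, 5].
y[0] = 5×5 = 25; y[1] = 5×5 + 1×5 = 30; y[2] = 5×5 + 1×5 + -4×5 = 10; y[3] = 1×5 + -4×5 = -15; y[4] = -4×5 = -20

[25, 30, 10, -15, -20]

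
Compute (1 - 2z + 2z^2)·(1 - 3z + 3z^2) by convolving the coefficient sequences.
Ascending coefficients: a = [1, -2, 2], b = [1, -3, 3]. c[0] = 1×1 = 1; c[1] = 1×-3 + -2×1 = -5; c[2] = 1×3 + -2×-3 + 2×1 = 11; c[3] = -2×3 + 2×-3 = -12; c[4] = 2×3 = 6. Result coefficients: [1, -5, 11, -12, 6] → 1 - 5z + 11z^2 - 12z^3 + 6z^4

1 - 5z + 11z^2 - 12z^3 + 6z^4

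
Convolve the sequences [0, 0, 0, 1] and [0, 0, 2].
y[0] = 0×0 = 0; y[1] = 0×0 + 0×0 = 0; y[2] = 0×2 + 0×0 + 0×0 = 0; y[3] = 0×2 + 0×0 + 1×0 = 0; y[4] = 0×2 + 1×0 = 0; y[5] = 1×2 = 2

[0, 0, 0, 0, 0, 2]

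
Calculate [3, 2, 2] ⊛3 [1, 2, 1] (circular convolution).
Use y[k] = Σ_j s[j]·t[(k-j) mod 3]. y[0] = 3×1 + 2×1 + 2×2 = 9; y[1] = 3×2 + 2×1 + 2×1 = 10; y[2] = 3×1 + 2×2 + 2×1 = 9. Result: [9, 10, 9]

[9, 10, 9]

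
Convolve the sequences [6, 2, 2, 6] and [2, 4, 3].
y[0] = 6×2 = 12; y[1] = 6×4 + 2×2 = 28; y[2] = 6×3 + 2×4 + 2×2 = 30; y[3] = 2×3 + 2×4 + 6×2 = 26; y[4] = 2×3 + 6×4 = 30; y[5] = 6×3 = 18

[12, 28, 30, 26, 30, 18]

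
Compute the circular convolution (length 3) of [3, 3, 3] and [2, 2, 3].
Use y[k] = Σ_j f[j]·g[(k-j) mod 3]. y[0] = 3×2 + 3×3 + 3×2 = 21; y[1] = 3×2 + 3×2 + 3×3 = 21; y[2] = 3×3 + 3×2 + 3×2 = 21. Result: [21, 21, 21]

[21, 21, 21]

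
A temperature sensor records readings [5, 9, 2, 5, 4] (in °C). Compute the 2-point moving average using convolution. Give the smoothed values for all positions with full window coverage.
2-point moving average kernel = [1, 1]. Apply in 'valid' mode (full window coverage): avg[0] = (5 + 9) / 2 = 7.0; avg[1] = (9 + 2) / 2 = 5.5; avg[2] = (2 + 5) / 2 = 3.5; avg[3] = (5 + 4) / 2 = 4.5. Smoothed values: [7.0, 5.5, 3.5, 4.5]

[7.0, 5.5, 3.5, 4.5]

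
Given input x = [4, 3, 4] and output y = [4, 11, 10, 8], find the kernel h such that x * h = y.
Output length 4 = len(x) + len(h) - 1 ⇒ len(h) = 2. Solve h forward using h[k] = (y[k] - Σ_{i≥1} x[i]·h[k-i]) / x[0]: h[0] = y[0] / x[0] = 4 / 4 = 1; h[1] = (y[1] - 3×1) / x[0] = (11 - 3×1) / 4 = 2. So h = [1, 2]. Forward-check [4, 3, 4] * [1, 2]: y[0] = 4×1 = 4; y[1] = 4×2 + 3×1 = 11; y[2] = 3×2 + 4×1 = 10; y[3] = 4×2 = 8 → [4, 11, 10, 8] ✓

[1, 2]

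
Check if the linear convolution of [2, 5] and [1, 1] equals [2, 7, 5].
Recompute linear convolution of [2, 5] and [1, 1]: y[0] = 2×1 = 2; y[1] = 2×1 + 5×1 = 7; y[2] = 5×1 = 5 → [2, 7, 5]. Given [2, 7, 5] matches, so answer: Yes

Yes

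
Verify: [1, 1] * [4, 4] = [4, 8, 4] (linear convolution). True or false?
Recompute linear convolution of [1, 1] and [4, 4]: y[0] = 1×4 = 4; y[1] = 1×4 + 1×4 = 8; y[2] = 1×4 = 4 → [4, 8, 4]. Given [4, 8, 4] matches, so answer: Yes

Yes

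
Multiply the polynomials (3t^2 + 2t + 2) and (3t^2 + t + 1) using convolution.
Ascending coefficients: a = [2, 2, 3], b = [1, 1, 3]. c[0] = 2×1 = 2; c[1] = 2×1 + 2×1 = 4; c[2] = 2×3 + 2×1 + 3×1 = 11; c[3] = 2×3 + 3×1 = 9; c[4] = 3×3 = 9. Result coefficients: [2, 4, 11, 9, 9] → 9t^4 + 9t^3 + 11t^2 + 4t + 2

9t^4 + 9t^3 + 11t^2 + 4t + 2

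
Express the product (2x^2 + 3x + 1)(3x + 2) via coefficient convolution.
Ascending coefficients: a = [1, 3, 2], b = [2, 3]. c[0] = 1×2 = 2; c[1] = 1×3 + 3×2 = 9; c[2] = 3×3 + 2×2 = 13; c[3] = 2×3 = 6. Result coefficients: [2, 9, 13, 6] → 6x^3 + 13x^2 + 9x + 2

6x^3 + 13x^2 + 9x + 2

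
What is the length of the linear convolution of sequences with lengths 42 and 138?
Linear/full convolution length: m + n - 1 = 42 + 138 - 1 = 179

179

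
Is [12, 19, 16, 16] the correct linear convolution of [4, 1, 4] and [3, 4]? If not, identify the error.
Recompute linear convolution of [4, 1, 4] and [3, 4]: y[0] = 4×3 = 12; y[1] = 4×4 + 1×3 = 19; y[2] = 1×4 + 4×3 = 16; y[3] = 4×4 = 16 → [12, 19, 16, 16]. Given [12, 19, 16, 16] matches, so answer: Yes

Yes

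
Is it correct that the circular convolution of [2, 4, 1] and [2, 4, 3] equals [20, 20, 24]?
Recompute circular convolution of [2, 4, 1] and [2, 4, 3]: y[0] = 2×2 + 4×3 + 1×4 = 20; y[1] = 2×4 + 4×2 + 1×3 = 19; y[2] = 2×3 + 4×4 + 1×2 = 24 → [20, 19, 24]. Compare to given [20, 20, 24]: they differ at index 1: given 20, correct 19, so answer: No

No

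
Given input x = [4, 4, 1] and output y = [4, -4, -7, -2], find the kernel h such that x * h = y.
Output length 4 = len(x) + len(h) - 1 ⇒ len(h) = 2. Solve h forward using h[k] = (y[k] - Σ_{i≥1} x[i]·h[k-i]) / x[0]: h[0] = y[0] / x[0] = 4 / 4 = 1; h[1] = (y[1] - 4×1) / x[0] = (-4 - 4×1) / 4 = -2. So h = [1, -2]. Forward-check [4, 4, 1] * [1, -2]: y[0] = 4×1 = 4; y[1] = 4×-2 + 4×1 = -4; y[2] = 4×-2 + 1×1 = -7; y[3] = 1×-2 = -2 → [4, -4, -7, -2] ✓

[1, -2]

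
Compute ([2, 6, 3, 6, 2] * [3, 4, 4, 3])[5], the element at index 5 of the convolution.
Use y[k] = Σ_i a[i]·b[k-i] at k=5. y[5] = 3×3 + 6×4 + 2×4 = 41

41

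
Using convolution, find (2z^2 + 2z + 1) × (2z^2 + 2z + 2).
Ascending coefficients: a = [1, 2, 2], b = [2, 2, 2]. c[0] = 1×2 = 2; c[1] = 1×2 + 2×2 = 6; c[2] = 1×2 + 2×2 + 2×2 = 10; c[3] = 2×2 + 2×2 = 8; c[4] = 2×2 = 4. Result coefficients: [2, 6, 10, 8, 4] → 4z^4 + 8z^3 + 10z^2 + 6z + 2

4z^4 + 8z^3 + 10z^2 + 6z + 2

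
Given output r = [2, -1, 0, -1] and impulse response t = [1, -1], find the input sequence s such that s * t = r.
Deconvolve r=[2, -1, 0, -1] by t=[1, -1]. Since t[0]=1, solve forward: s[0] = r[0] / 1 = 2; s[1] = (r[1] - 2×-1) / 1 = 1; s[2] = (r[2] - 1×-1) / 1 = 1. So s = [2, 1, 1]. Check by forward convolution: r[0] = 2×1 = 2; r[1] = 2×-1 + 1×1 = -1; r[2] = 1×-1 + 1×1 = 0; r[3] = 1×-1 = -1

[2, 1, 1]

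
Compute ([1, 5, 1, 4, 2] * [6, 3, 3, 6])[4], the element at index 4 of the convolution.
Use y[k] = Σ_i a[i]·b[k-i] at k=4. y[4] = 5×6 + 1×3 + 4×3 + 2×6 = 57

57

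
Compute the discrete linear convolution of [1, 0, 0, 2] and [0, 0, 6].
y[0] = 1×0 = 0; y[1] = 1×0 + 0×0 = 0; y[2] = 1×6 + 0×0 + 0×0 = 6; y[3] = 0×6 + 0×0 + 2×0 = 0; y[4] = 0×6 + 2×0 = 0; y[5] = 2×6 = 12

[0, 0, 6, 0, 0, 12]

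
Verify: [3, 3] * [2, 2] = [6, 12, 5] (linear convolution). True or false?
Recompute linear convolution of [3, 3] and [2, 2]: y[0] = 3×2 = 6; y[1] = 3×2 + 3×2 = 12; y[2] = 3×2 = 6 → [6, 12, 6]. Compare to given [6, 12, 5]: they differ at index 2: given 5, correct 6, so answer: No

No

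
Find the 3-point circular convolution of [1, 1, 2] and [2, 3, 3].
Use y[k] = Σ_j f[j]·g[(k-j) mod 3]. y[0] = 1×2 + 1×3 + 2×3 = 11; y[1] = 1×3 + 1×2 + 2×3 = 11; y[2] = 1×3 + 1×3 + 2×2 = 10. Result: [11, 11, 10]

[11, 11, 10]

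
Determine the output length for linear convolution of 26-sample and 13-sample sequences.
Linear/full convolution length: m + n - 1 = 26 + 13 - 1 = 38

38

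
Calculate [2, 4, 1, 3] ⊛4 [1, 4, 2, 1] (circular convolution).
Use y[k] = Σ_j u[j]·v[(k-j) mod 4]. y[0] = 2×1 + 4×1 + 1×2 + 3×4 = 20; y[1] = 2×4 + 4×1 + 1×1 + 3×2 = 19; y[2] = 2×2 + 4×4 + 1×1 + 3×1 = 24; y[3] = 2×1 + 4×2 + 1×4 + 3×1 = 17. Result: [20, 19, 24, 17]

[20, 19, 24, 17]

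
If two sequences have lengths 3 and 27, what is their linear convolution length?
Linear/full convolution length: m + n - 1 = 3 + 27 - 1 = 29

29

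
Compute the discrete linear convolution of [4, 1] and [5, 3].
y[0] = 4×5 = 20; y[1] = 4×3 + 1×5 = 17; y[2] = 1×3 = 3

[20, 17, 3]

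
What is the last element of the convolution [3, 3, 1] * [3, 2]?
Use y[k] = Σ_i a[i]·b[k-i] at k=3. y[3] = 1×2 = 2

2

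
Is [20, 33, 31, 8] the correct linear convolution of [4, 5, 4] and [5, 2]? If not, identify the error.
Recompute linear convolution of [4, 5, 4] and [5, 2]: y[0] = 4×5 = 20; y[1] = 4×2 + 5×5 = 33; y[2] = 5×2 + 4×5 = 30; y[3] = 4×2 = 8 → [20, 33, 30, 8]. Compare to given [20, 33, 31, 8]: they differ at index 2: given 31, correct 30, so answer: No

No. Error at index 2: given 31, correct 30.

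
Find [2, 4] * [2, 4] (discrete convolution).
y[0] = 2×2 = 4; y[1] = 2×4 + 4×2 = 16; y[2] = 4×4 = 16

[4, 16, 16]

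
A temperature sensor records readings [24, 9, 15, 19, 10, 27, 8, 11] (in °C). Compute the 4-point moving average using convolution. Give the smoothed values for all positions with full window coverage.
4-point moving average kernel = [1, 1, 1, 1]. Apply in 'valid' mode (full window coverage): avg[0] = (24 + 9 + 15 + 19) / 4 = 16.75; avg[1] = (9 + 15 + 19 + 10) / 4 = 13.25; avg[2] = (15 + 19 + 10 + 27) / 4 = 17.75; avg[3] = (19 + 10 + 27 + 8) / 4 = 16.0; avg[4] = (10 + 27 + 8 + 11) / 4 = 14.0. Smoothed values: [16.75, 13.25, 17.75, 16.0, 14.0]

[16.75, 13.25, 17.75, 16.0, 14.0]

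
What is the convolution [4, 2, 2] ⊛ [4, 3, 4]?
y[0] = 4×4 = 16; y[1] = 4×3 + 2×4 = 20; y[2] = 4×4 + 2×3 + 2×4 = 30; y[3] = 2×4 + 2×3 = 14; y[4] = 2×4 = 8

[16, 20, 30, 14, 8]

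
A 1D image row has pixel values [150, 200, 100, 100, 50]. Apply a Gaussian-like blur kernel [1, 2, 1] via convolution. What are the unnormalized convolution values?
Convolve image row [150, 200, 100, 100, 50] with kernel [1, 2, 1]: y[0] = 150×1 = 150; y[1] = 150×2 + 200×1 = 500; y[2] = 150×1 + 200×2 + 100×1 = 650; y[3] = 200×1 + 100×2 + 100×1 = 500; y[4] = 100×1 + 100×2 + 50×1 = 350; y[5] = 100×1 + 50×2 = 200; y[6] = 50×1 = 50 → [150, 500, 650, 500, 350, 200, 50]. Normalization factor = sum(kernel) = 4.

[150, 500, 650, 500, 350, 200, 50]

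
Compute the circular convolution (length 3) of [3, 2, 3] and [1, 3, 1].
Use y[k] = Σ_j a[j]·b[(k-j) mod 3]. y[0] = 3×1 + 2×1 + 3×3 = 14; y[1] = 3×3 + 2×1 + 3×1 = 14; y[2] = 3×1 + 2×3 + 3×1 = 12. Result: [14, 14, 12]

[14, 14, 12]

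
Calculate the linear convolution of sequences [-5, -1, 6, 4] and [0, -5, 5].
y[0] = -5×0 = 0; y[1] = -5×-5 + -1×0 = 25; y[2] = -5×5 + -1×-5 + 6×0 = -20; y[3] = -1×5 + 6×-5 + 4×0 = -35; y[4] = 6×5 + 4×-5 = 10; y[5] = 4×5 = 20

[0, 25, -20, -35, 10, 20]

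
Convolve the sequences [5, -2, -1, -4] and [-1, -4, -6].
y[0] = 5×-1 = -5; y[1] = 5×-4 + -2×-1 = -18; y[2] = 5×-6 + -2×-4 + -1×-1 = -21; y[3] = -2×-6 + -1×-4 + -4×-1 = 20; y[4] = -1×-6 + -4×-4 = 22; y[5] = -4×-6 = 24

[-5, -18, -21, 20, 22, 24]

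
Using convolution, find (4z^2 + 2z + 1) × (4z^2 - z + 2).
Ascending coefficients: a = [1, 2, 4], b = [2, -1, 4]. c[0] = 1×2 = 2; c[1] = 1×-1 + 2×2 = 3; c[2] = 1×4 + 2×-1 + 4×2 = 10; c[3] = 2×4 + 4×-1 = 4; c[4] = 4×4 = 16. Result coefficients: [2, 3, 10, 4, 16] → 16z^4 + 4z^3 + 10z^2 + 3z + 2

16z^4 + 4z^3 + 10z^2 + 3z + 2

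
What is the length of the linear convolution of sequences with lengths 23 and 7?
Linear/full convolution length: m + n - 1 = 23 + 7 - 1 = 29

29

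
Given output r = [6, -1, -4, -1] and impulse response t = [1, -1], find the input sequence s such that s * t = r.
Deconvolve r=[6, -1, -4, -1] by t=[1, -1]. Since t[0]=1, solve forward: s[0] = r[0] / 1 = 6; s[1] = (r[1] - 6×-1) / 1 = 5; s[2] = (r[2] - 5×-1) / 1 = 1. So s = [6, 5, 1]. Check by forward convolution: r[0] = 6×1 = 6; r[1] = 6×-1 + 5×1 = -1; r[2] = 5×-1 + 1×1 = -4; r[3] = 1×-1 = -1

[6, 5, 1]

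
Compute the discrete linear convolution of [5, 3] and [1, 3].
y[0] = 5×1 = 5; y[1] = 5×3 + 3×1 = 18; y[2] = 3×3 = 9

[5, 18, 9]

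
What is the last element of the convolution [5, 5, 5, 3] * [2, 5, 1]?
Use y[k] = Σ_i a[i]·b[k-i] at k=5. y[5] = 3×1 = 3

3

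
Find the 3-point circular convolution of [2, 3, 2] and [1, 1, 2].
Use y[k] = Σ_j s[j]·t[(k-j) mod 3]. y[0] = 2×1 + 3×2 + 2×1 = 10; y[1] = 2×1 + 3×1 + 2×2 = 9; y[2] = 2×2 + 3×1 + 2×1 = 9. Result: [10, 9, 9]

[10, 9, 9]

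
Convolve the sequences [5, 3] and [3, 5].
y[0] = 5×3 = 15; y[1] = 5×5 + 3×3 = 34; y[2] = 3×5 = 15

[15, 34, 15]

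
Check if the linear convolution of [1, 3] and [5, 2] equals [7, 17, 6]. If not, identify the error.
Recompute linear convolution of [1, 3] and [5, 2]: y[0] = 1×5 = 5; y[1] = 1×2 + 3×5 = 17; y[2] = 3×2 = 6 → [5, 17, 6]. Compare to given [7, 17, 6]: they differ at index 0: given 7, correct 5, so answer: No

No. Error at index 0: given 7, correct 5.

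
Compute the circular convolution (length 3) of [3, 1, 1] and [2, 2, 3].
Use y[k] = Σ_j x[j]·h[(k-j) mod 3]. y[0] = 3×2 + 1×3 + 1×2 = 11; y[1] = 3×2 + 1×2 + 1×3 = 11; y[2] = 3×3 + 1×2 + 1×2 = 13. Result: [11, 11, 13]

[11, 11, 13]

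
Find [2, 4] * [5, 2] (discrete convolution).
y[0] = 2×5 = 10; y[1] = 2×2 + 4×5 = 24; y[2] = 4×2 = 8

[10, 24, 8]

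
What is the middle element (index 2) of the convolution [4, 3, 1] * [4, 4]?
Use y[k] = Σ_i a[i]·b[k-i] at k=2. y[2] = 3×4 + 1×4 = 16

16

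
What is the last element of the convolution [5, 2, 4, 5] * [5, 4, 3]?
Use y[k] = Σ_i a[i]·b[k-i] at k=5. y[5] = 5×3 = 15

15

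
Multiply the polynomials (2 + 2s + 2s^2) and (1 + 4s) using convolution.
Ascending coefficients: a = [2, 2, 2], b = [1, 4]. c[0] = 2×1 = 2; c[1] = 2×4 + 2×1 = 10; c[2] = 2×4 + 2×1 = 10; c[3] = 2×4 = 8. Result coefficients: [2, 10, 10, 8] → 2 + 10s + 10s^2 + 8s^3

2 + 10s + 10s^2 + 8s^3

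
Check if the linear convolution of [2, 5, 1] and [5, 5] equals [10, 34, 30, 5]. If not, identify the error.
Recompute linear convolution of [2, 5, 1] and [5, 5]: y[0] = 2×5 = 10; y[1] = 2×5 + 5×5 = 35; y[2] = 5×5 + 1×5 = 30; y[3] = 1×5 = 5 → [10, 35, 30, 5]. Compare to given [10, 34, 30, 5]: they differ at index 1: given 34, correct 35, so answer: No

No. Error at index 1: given 34, correct 35.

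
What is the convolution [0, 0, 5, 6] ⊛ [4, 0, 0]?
y[0] = 0×4 = 0; y[1] = 0×0 + 0×4 = 0; y[2] = 0×0 + 0×0 + 5×4 = 20; y[3] = 0×0 + 5×0 + 6×4 = 24; y[4] = 5×0 + 6×0 = 0; y[5] = 6×0 = 0

[0, 0, 20, 24, 0, 0]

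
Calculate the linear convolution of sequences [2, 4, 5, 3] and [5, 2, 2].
y[0] = 2×5 = 10; y[1] = 2×2 + 4×5 = 24; y[2] = 2×2 + 4×2 + 5×5 = 37; y[3] = 4×2 + 5×2 + 3×5 = 33; y[4] = 5×2 + 3×2 = 16; y[5] = 3×2 = 6

[10, 24, 37, 33, 16, 6]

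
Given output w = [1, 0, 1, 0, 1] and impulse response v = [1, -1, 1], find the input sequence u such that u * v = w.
Deconvolve w=[1, 0, 1, 0, 1] by v=[1, -1, 1]. Since v[0]=1, solve forward: u[0] = w[0] / 1 = 1; u[1] = (w[1] - 1×-1) / 1 = 1; u[2] = (w[2] - 1×-1 - 1×1) / 1 = 1. So u = [1, 1, 1]. Check by forward convolution: w[0] = 1×1 = 1; w[1] = 1×-1 + 1×1 = 0; w[2] = 1×1 + 1×-1 + 1×1 = 1; w[3] = 1×1 + 1×-1 = 0; w[4] = 1×1 = 1

[1, 1, 1]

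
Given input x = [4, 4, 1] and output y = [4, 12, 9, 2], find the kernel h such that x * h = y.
Output length 4 = len(x) + len(h) - 1 ⇒ len(h) = 2. Solve h forward using h[k] = (y[k] - Σ_{i≥1} x[i]·h[k-i]) / x[0]: h[0] = y[0] / x[0] = 4 / 4 = 1; h[1] = (y[1] - 4×1) / x[0] = (12 - 4×1) / 4 = 2. So h = [1, 2]. Forward-check [4, 4, 1] * [1, 2]: y[0] = 4×1 = 4; y[1] = 4×2 + 4×1 = 12; y[2] = 4×2 + 1×1 = 9; y[3] = 1×2 = 2 → [4, 12, 9, 2] ✓

[1, 2]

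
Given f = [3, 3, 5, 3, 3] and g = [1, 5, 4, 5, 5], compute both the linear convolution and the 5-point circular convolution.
Linear: y_lin[0] = 3×1 = 3; y_lin[1] = 3×5 + 3×1 = 18; y_lin[2] = 3×4 + 3×5 + 5×1 = 32; y_lin[3] = 3×5 + 3×4 + 5×5 + 3×1 = 55; y_lin[4] = 3×5 + 3×5 + 5×4 + 3×5 + 3×1 = 68; y_lin[5] = 3×5 + 5×5 + 3×4 + 3×5 = 67; y_lin[6] = 5×5 + 3×5 + 3×4 = 52; y_lin[7] = 3×5 + 3×5 = 30; y_lin[8] = 3×5 = 15 → [3, 18, 32, 55, 68, 67, 52, 30, 15]. Circular (length 5): y[0] = 3×1 + 3×5 + 5×5 + 3×4 + 3×5 = 70; y[1] = 3×5 + 3×1 + 5×5 + 3×5 + 3×4 = 70; y[2] = 3×4 + 3×5 + 5×1 + 3×5 + 3×5 = 62; y[3] = 3×5 + 3×4 + 5×5 + 3×1 + 3×5 = 70; y[4] = 3×5 + 3×5 + 5×4 + 3×5 + 3×1 = 68 → [70, 70, 62, 70, 68]

Linear: [3, 18, 32, 55, 68, 67, 52, 30, 15], Circular: [70, 70, 62, 70, 68]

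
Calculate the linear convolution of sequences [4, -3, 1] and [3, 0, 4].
y[0] = 4×3 = 12; y[1] = 4×0 + -3×3 = -9; y[2] = 4×4 + -3×0 + 1×3 = 19; y[3] = -3×4 + 1×0 = -12; y[4] = 1×4 = 4

[12, -9, 19, -12, 4]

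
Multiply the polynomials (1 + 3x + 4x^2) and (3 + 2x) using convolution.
Ascending coefficients: a = [1, 3, 4], b = [3, 2]. c[0] = 1×3 = 3; c[1] = 1×2 + 3×3 = 11; c[2] = 3×2 + 4×3 = 18; c[3] = 4×2 = 8. Result coefficients: [3, 11, 18, 8] → 3 + 11x + 18x^2 + 8x^3

3 + 11x + 18x^2 + 8x^3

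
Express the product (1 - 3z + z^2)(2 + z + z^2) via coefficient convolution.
Ascending coefficients: a = [1, -3, 1], b = [2, 1, 1]. c[0] = 1×2 = 2; c[1] = 1×1 + -3×2 = -5; c[2] = 1×1 + -3×1 + 1×2 = 0; c[3] = -3×1 + 1×1 = -2; c[4] = 1×1 = 1. Result coefficients: [2, -5, 0, -2, 1] → 2 - 5z - 2z^3 + z^4

2 - 5z - 2z^3 + z^4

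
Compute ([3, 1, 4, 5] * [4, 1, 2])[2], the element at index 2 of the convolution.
Use y[k] = Σ_i a[i]·b[k-i] at k=2. y[2] = 3×2 + 1×1 + 4×4 = 23

23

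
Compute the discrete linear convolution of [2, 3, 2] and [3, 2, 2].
y[0] = 2×3 = 6; y[1] = 2×2 + 3×3 = 13; y[2] = 2×2 + 3×2 + 2×3 = 16; y[3] = 3×2 + 2×2 = 10; y[4] = 2×2 = 4

[6, 13, 16, 10, 4]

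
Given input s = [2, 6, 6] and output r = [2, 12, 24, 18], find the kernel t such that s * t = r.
Output length 4 = len(s) + len(t) - 1 ⇒ len(t) = 2. Solve t forward using t[k] = (r[k] - Σ_{i≥1} s[i]·t[k-i]) / s[0]: t[0] = r[0] / s[0] = 2 / 2 = 1; t[1] = (r[1] - 6×1) / s[0] = (12 - 6×1) / 2 = 3. So t = [1, 3]. Forward-check [2, 6, 6] * [1, 3]: r[0] = 2×1 = 2; r[1] = 2×3 + 6×1 = 12; r[2] = 6×3 + 6×1 = 24; r[3] = 6×3 = 18 → [2, 12, 24, 18] ✓

[1, 3]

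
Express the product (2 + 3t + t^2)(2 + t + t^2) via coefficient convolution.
Ascending coefficients: a = [2, 3, 1], b = [2, 1, 1]. c[0] = 2×2 = 4; c[1] = 2×1 + 3×2 = 8; c[2] = 2×1 + 3×1 + 1×2 = 7; c[3] = 3×1 + 1×1 = 4; c[4] = 1×1 = 1. Result coefficients: [4, 8, 7, 4, 1] → 4 + 8t + 7t^2 + 4t^3 + t^4

4 + 8t + 7t^2 + 4t^3 + t^4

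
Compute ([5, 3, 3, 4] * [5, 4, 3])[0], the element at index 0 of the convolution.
Use y[k] = Σ_i a[i]·b[k-i] at k=0. y[0] = 5×5 = 25

25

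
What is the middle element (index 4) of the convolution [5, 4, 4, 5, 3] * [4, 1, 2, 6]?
Use y[k] = Σ_i a[i]·b[k-i] at k=4. y[4] = 4×6 + 4×2 + 5×1 + 3×4 = 49

49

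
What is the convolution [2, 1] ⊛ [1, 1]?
y[0] = 2×1 = 2; y[1] = 2×1 + 1×1 = 3; y[2] = 1×1 = 1

[2, 3, 1]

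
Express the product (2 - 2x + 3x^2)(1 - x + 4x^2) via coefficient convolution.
Ascending coefficients: a = [2, -2, 3], b = [1, -1, 4]. c[0] = 2×1 = 2; c[1] = 2×-1 + -2×1 = -4; c[2] = 2×4 + -2×-1 + 3×1 = 13; c[3] = -2×4 + 3×-1 = -11; c[4] = 3×4 = 12. Result coefficients: [2, -4, 13, -11, 12] → 2 - 4x + 13x^2 - 11x^3 + 12x^4

2 - 4x + 13x^2 - 11x^3 + 12x^4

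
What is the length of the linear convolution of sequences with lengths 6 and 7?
Linear/full convolution length: m + n - 1 = 6 + 7 - 1 = 12

12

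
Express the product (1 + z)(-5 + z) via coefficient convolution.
Ascending coefficients: a = [1, 1], b = [-5, 1]. c[0] = 1×-5 = -5; c[1] = 1×1 + 1×-5 = -4; c[2] = 1×1 = 1. Result coefficients: [-5, -4, 1] → -5 - 4z + z^2

-5 - 4z + z^2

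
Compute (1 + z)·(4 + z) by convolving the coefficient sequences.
Ascending coefficients: a = [1, 1], b = [4, 1]. c[0] = 1×4 = 4; c[1] = 1×1 + 1×4 = 5; c[2] = 1×1 = 1. Result coefficients: [4, 5, 1] → 4 + 5z + z^2

4 + 5z + z^2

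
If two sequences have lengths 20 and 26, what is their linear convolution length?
Linear/full convolution length: m + n - 1 = 20 + 26 - 1 = 45

45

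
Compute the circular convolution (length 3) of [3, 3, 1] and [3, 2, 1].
Use y[k] = Σ_j u[j]·v[(k-j) mod 3]. y[0] = 3×3 + 3×1 + 1×2 = 14; y[1] = 3×2 + 3×3 + 1×1 = 16; y[2] = 3×1 + 3×2 + 1×3 = 12. Result: [14, 16, 12]

[14, 16, 12]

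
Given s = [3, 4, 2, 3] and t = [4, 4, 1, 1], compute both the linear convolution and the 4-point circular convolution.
Linear: y_lin[0] = 3×4 = 12; y_lin[1] = 3×4 + 4×4 = 28; y_lin[2] = 3×1 + 4×4 + 2×4 = 27; y_lin[3] = 3×1 + 4×1 + 2×4 + 3×4 = 27; y_lin[4] = 4×1 + 2×1 + 3×4 = 18; y_lin[5] = 2×1 + 3×1 = 5; y_lin[6] = 3×1 = 3 → [12, 28, 27, 27, 18, 5, 3]. Circular (length 4): y[0] = 3×4 + 4×1 + 2×1 + 3×4 = 30; y[1] = 3×4 + 4×4 + 2×1 + 3×1 = 33; y[2] = 3×1 + 4×4 + 2×4 + 3×1 = 30; y[3] = 3×1 + 4×1 + 2×4 + 3×4 = 27 → [30, 33, 30, 27]

Linear: [12, 28, 27, 27, 18, 5, 3], Circular: [30, 33, 30, 27]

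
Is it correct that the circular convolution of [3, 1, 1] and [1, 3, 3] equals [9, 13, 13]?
Recompute circular convolution of [3, 1, 1] and [1, 3, 3]: y[0] = 3×1 + 1×3 + 1×3 = 9; y[1] = 3×3 + 1×1 + 1×3 = 13; y[2] = 3×3 + 1×3 + 1×1 = 13 → [9, 13, 13]. Given [9, 13, 13] matches, so answer: Yes

Yes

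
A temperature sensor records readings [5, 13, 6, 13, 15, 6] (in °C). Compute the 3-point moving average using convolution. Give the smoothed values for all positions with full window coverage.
3-point moving average kernel = [1, 1, 1]. Apply in 'valid' mode (full window coverage): avg[0] = (5 + 13 + 6) / 3 = 8.0; avg[1] = (13 + 6 + 13) / 3 = 10.67; avg[2] = (6 + 13 + 15) / 3 = 11.33; avg[3] = (13 + 15 + 6) / 3 = 11.33. Smoothed values: [8.0, 10.67, 11.33, 11.33]

[8.0, 10.67, 11.33, 11.33]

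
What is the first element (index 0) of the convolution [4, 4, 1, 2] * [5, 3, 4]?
Use y[k] = Σ_i a[i]·b[k-i] at k=0. y[0] = 4×5 = 20

20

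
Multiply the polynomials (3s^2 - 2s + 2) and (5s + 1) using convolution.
Ascending coefficients: a = [2, -2, 3], b = [1, 5]. c[0] = 2×1 = 2; c[1] = 2×5 + -2×1 = 8; c[2] = -2×5 + 3×1 = -7; c[3] = 3×5 = 15. Result coefficients: [2, 8, -7, 15] → 15s^3 - 7s^2 + 8s + 2

15s^3 - 7s^2 + 8s + 2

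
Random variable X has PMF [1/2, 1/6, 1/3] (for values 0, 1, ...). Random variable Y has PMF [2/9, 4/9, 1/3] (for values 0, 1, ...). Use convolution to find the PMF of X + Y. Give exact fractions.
P(X+Y=k) = Σ_i P(X=i)·P(Y=k-i) — a convolution of [1/2, 1/6, 1/3] and [2/9, 4/9, 1/3]. P(X+Y=0) = (1/2)×(2/9) = 1/9; P(X+Y=1) = (1/2)×(4/9) + (1/6)×(2/9) = 2/9 + 1/27 = 7/27; P(X+Y=2) = (1/2)×(1/3) + (1/6)×(4/9) + (1/3)×(2/9) = 1/6 + 2/27 + 2/27 = 17/54; P(X+Y=3) = (1/6)×(1/3) + (1/3)×(4/9) = 1/18 + 4/27 = 11/54; P(X+Y=4) = (1/3)×(1/3) = 1/9. PMF: [1/9, 7/27, 17/54, 11/54, 1/9] (sums to 1 ✓)

[1/9, 7/27, 17/54, 11/54, 1/9]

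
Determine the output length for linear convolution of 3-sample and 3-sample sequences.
Linear/full convolution length: m + n - 1 = 3 + 3 - 1 = 5

5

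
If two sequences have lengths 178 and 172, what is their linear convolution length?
Linear/full convolution length: m + n - 1 = 178 + 172 - 1 = 349

349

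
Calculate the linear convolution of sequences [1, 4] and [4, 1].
y[0] = 1×4 = 4; y[1] = 1×1 + 4×4 = 17; y[2] = 4×1 = 4

[4, 17, 4]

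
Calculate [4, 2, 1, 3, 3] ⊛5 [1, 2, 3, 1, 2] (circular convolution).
Use y[k] = Σ_j u[j]·v[(k-j) mod 5]. y[0] = 4×1 + 2×2 + 1×1 + 3×3 + 3×2 = 24; y[1] = 4×2 + 2×1 + 1×2 + 3×1 + 3×3 = 24; y[2] = 4×3 + 2×2 + 1×1 + 3×2 + 3×1 = 26; y[3] = 4×1 + 2×3 + 1×2 + 3×1 + 3×2 = 21; y[4] = 4×2 + 2×1 + 1×3 + 3×2 + 3×1 = 22. Result: [24, 24, 26, 21, 22]

[24, 24, 26, 21, 22]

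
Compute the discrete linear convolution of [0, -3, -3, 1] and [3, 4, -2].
y[0] = 0×3 = 0; y[1] = 0×4 + -3×3 = -9; y[2] = 0×-2 + -3×4 + -3×3 = -21; y[3] = -3×-2 + -3×4 + 1×3 = -3; y[4] = -3×-2 + 1×4 = 10; y[5] = 1×-2 = -2

[0, -9, -21, -3, 10, -2]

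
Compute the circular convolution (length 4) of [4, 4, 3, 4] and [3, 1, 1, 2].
Use y[k] = Σ_j u[j]·v[(k-j) mod 4]. y[0] = 4×3 + 4×2 + 3×1 + 4×1 = 27; y[1] = 4×1 + 4×3 + 3×2 + 4×1 = 26; y[2] = 4×1 + 4×1 + 3×3 + 4×2 = 25; y[3] = 4×2 + 4×1 + 3×1 + 4×3 = 27. Result: [27, 26, 25, 27]

[27, 26, 25, 27]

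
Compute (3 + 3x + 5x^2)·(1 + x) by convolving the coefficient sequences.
Ascending coefficients: a = [3, 3, 5], b = [1, 1]. c[0] = 3×1 = 3; c[1] = 3×1 + 3×1 = 6; c[2] = 3×1 + 5×1 = 8; c[3] = 5×1 = 5. Result coefficients: [3, 6, 8, 5] → 3 + 6x + 8x^2 + 5x^3

3 + 6x + 8x^2 + 5x^3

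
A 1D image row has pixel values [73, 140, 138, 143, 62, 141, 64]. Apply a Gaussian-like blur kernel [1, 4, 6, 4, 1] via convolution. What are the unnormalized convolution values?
Convolve image row [73, 140, 138, 143, 62, 141, 64] with kernel [1, 4, 6, 4, 1]: y[0] = 73×1 = 73; y[1] = 73×4 + 140×1 = 432; y[2] = 73×6 + 140×4 + 138×1 = 1136; y[3] = 73×4 + 140×6 + 138×4 + 143×1 = 1827; y[4] = 73×1 + 140×4 + 138×6 + 143×4 + 62×1 = 2095; y[5] = 140×1 + 138×4 + 143×6 + 62×4 + 141×1 = 1939; y[6] = 138×1 + 143×4 + 62×6 + 141×4 + 64×1 = 1710; y[7] = 143×1 + 62×4 + 141×6 + 64×4 = 1493; y[8] = 62×1 + 141×4 + 64×6 = 1010; y[9] = 141×1 + 64×4 = 397; y[10] = 64×1 = 64 → [73, 432, 1136, 1827, 2095, 1939, 1710, 1493, 1010, 397, 64]. Normalization factor = sum(kernel) = 16.

[73, 432, 1136, 1827, 2095, 1939, 1710, 1493, 1010, 397, 64]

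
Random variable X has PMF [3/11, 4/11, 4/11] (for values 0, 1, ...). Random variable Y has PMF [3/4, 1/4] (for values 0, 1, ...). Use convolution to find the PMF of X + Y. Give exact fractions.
P(X+Y=k) = Σ_i P(X=i)·P(Y=k-i) — a convolution of [3/11, 4/11, 4/11] and [3/4, 1/4]. P(X+Y=0) = (3/11)×(3/4) = 9/44; P(X+Y=1) = (3/11)×(1/4) + (4/11)×(3/4) = 3/44 + 3/11 = 15/44; P(X+Y=2) = (4/11)×(1/4) + (4/11)×(3/4) = 1/11 + 3/11 = 4/11; P(X+Y=3) = (4/11)×(1/4) = 1/11. PMF: [9/44, 15/44, 4/11, 1/11] (sums to 1 ✓)

[9/44, 15/44, 4/11, 1/11]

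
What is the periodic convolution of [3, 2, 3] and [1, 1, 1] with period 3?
Use y[k] = Σ_j u[j]·v[(k-j) mod 3]. y[0] = 3×1 + 2×1 + 3×1 = 8; y[1] = 3×1 + 2×1 + 3×1 = 8; y[2] = 3×1 + 2×1 + 3×1 = 8. Result: [8, 8, 8]

[8, 8, 8]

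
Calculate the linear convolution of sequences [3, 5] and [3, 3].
y[0] = 3×3 = 9; y[1] = 3×3 + 5×3 = 24; y[2] = 5×3 = 15

[9, 24, 15]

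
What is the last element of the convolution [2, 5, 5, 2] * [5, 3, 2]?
Use y[k] = Σ_i a[i]·b[k-i] at k=5. y[5] = 2×2 = 4

4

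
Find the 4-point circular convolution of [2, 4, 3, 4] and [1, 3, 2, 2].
Use y[k] = Σ_j x[j]·h[(k-j) mod 4]. y[0] = 2×1 + 4×2 + 3×2 + 4×3 = 28; y[1] = 2×3 + 4×1 + 3×2 + 4×2 = 24; y[2] = 2×2 + 4×3 + 3×1 + 4×2 = 27; y[3] = 2×2 + 4×2 + 3×3 + 4×1 = 25. Result: [28, 24, 27, 25]

[28, 24, 27, 25]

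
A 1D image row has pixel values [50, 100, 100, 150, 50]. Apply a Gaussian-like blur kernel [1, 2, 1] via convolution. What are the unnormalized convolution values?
Convolve image row [50, 100, 100, 150, 50] with kernel [1, 2, 1]: y[0] = 50×1 = 50; y[1] = 50×2 + 100×1 = 200; y[2] = 50×1 + 100×2 + 100×1 = 350; y[3] = 100×1 + 100×2 + 150×1 = 450; y[4] = 100×1 + 150×2 + 50×1 = 450; y[5] = 150×1 + 50×2 = 250; y[6] = 50×1 = 50 → [50, 200, 350, 450, 450, 250, 50]. Normalization factor = sum(kernel) = 4.

[50, 200, 350, 450, 450, 250, 50]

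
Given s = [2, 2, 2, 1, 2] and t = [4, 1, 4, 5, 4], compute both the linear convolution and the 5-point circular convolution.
Linear: y_lin[0] = 2×4 = 8; y_lin[1] = 2×1 + 2×4 = 10; y_lin[2] = 2×4 + 2×1 + 2×4 = 18; y_lin[3] = 2×5 + 2×4 + 2×1 + 1×4 = 24; y_lin[4] = 2×4 + 2×5 + 2×4 + 1×1 + 2×4 = 35; y_lin[5] = 2×4 + 2×5 + 1×4 + 2×1 = 24; y_lin[6] = 2×4 + 1×5 + 2×4 = 21; y_lin[7] = 1×4 + 2×5 = 14; y_lin[8] = 2×4 = 8 → [8, 10, 18, 24, 35, 24, 21, 14, 8]. Circular (length 5): y[0] = 2×4 + 2×4 + 2×5 + 1×4 + 2×1 = 32; y[1] = 2×1 + 2×4 + 2×4 + 1×5 + 2×4 = 31; y[2] = 2×4 + 2×1 + 2×4 + 1×4 + 2×5 = 32; y[3] = 2×5 + 2×4 + 2×1 + 1×4 + 2×4 = 32; y[4] = 2×4 + 2×5 + 2×4 + 1×1 + 2×4 = 35 → [32, 31, 32, 32, 35]

Linear: [8, 10, 18, 24, 35, 24, 21, 14, 8], Circular: [32, 31, 32, 32, 35]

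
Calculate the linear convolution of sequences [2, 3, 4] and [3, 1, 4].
y[0] = 2×3 = 6; y[1] = 2×1 + 3×3 = 11; y[2] = 2×4 + 3×1 + 4×3 = 23; y[3] = 3×4 + 4×1 = 16; y[4] = 4×4 = 16

[6, 11, 23, 16, 16]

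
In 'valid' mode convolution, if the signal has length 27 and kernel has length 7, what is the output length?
'Valid' mode counts only positions where the kernel fully overlaps the signal: m - n + 1 = 27 - 7 + 1 = 21

21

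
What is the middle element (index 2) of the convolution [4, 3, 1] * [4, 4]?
Use y[k] = Σ_i a[i]·b[k-i] at k=2. y[2] = 3×4 + 1×4 = 16

16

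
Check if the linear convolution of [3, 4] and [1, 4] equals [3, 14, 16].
Recompute linear convolution of [3, 4] and [1, 4]: y[0] = 3×1 = 3; y[1] = 3×4 + 4×1 = 16; y[2] = 4×4 = 16 → [3, 16, 16]. Compare to given [3, 14, 16]: they differ at index 1: given 14, correct 16, so answer: No

No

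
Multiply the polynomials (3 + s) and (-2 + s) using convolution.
Ascending coefficients: a = [3, 1], b = [-2, 1]. c[0] = 3×-2 = -6; c[1] = 3×1 + 1×-2 = 1; c[2] = 1×1 = 1. Result coefficients: [-6, 1, 1] → -6 + s + s^2

-6 + s + s^2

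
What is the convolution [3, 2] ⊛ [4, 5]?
y[0] = 3×4 = 12; y[1] = 3×5 + 2×4 = 23; y[2] = 2×5 = 10

[12, 23, 10]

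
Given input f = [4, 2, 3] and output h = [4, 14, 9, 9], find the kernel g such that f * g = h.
Output length 4 = len(f) + len(g) - 1 ⇒ len(g) = 2. Solve g forward using g[k] = (h[k] - Σ_{i≥1} f[i]·g[k-i]) / f[0]: g[0] = h[0] / f[0] = 4 / 4 = 1; g[1] = (h[1] - 2×1) / f[0] = (14 - 2×1) / 4 = 3. So g = [1, 3]. Forward-check [4, 2, 3] * [1, 3]: h[0] = 4×1 = 4; h[1] = 4×3 + 2×1 = 14; h[2] = 2×3 + 3×1 = 9; h[3] = 3×3 = 9 → [4, 14, 9, 9] ✓

[1, 3]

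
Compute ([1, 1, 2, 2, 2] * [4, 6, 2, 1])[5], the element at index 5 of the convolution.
Use y[k] = Σ_i a[i]·b[k-i] at k=5. y[5] = 2×1 + 2×2 + 2×6 = 18

18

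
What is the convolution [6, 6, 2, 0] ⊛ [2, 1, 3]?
y[0] = 6×2 = 12; y[1] = 6×1 + 6×2 = 18; y[2] = 6×3 + 6×1 + 2×2 = 28; y[3] = 6×3 + 2×1 + 0×2 = 20; y[4] = 2×3 + 0×1 = 6; y[5] = 0×3 = 0

[12, 18, 28, 20, 6, 0]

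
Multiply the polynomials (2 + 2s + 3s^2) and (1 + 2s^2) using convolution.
Ascending coefficients: a = [2, 2, 3], b = [1, 0, 2]. c[0] = 2×1 = 2; c[1] = 2×0 + 2×1 = 2; c[2] = 2×2 + 2×0 + 3×1 = 7; c[3] = 2×2 + 3×0 = 4; c[4] = 3×2 = 6. Result coefficients: [2, 2, 7, 4, 6] → 2 + 2s + 7s^2 + 4s^3 + 6s^4

2 + 2s + 7s^2 + 4s^3 + 6s^4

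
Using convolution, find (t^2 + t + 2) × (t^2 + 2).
Ascending coefficients: a = [2, 1, 1], b = [2, 0, 1]. c[0] = 2×2 = 4; c[1] = 2×0 + 1×2 = 2; c[2] = 2×1 + 1×0 + 1×2 = 4; c[3] = 1×1 + 1×0 = 1; c[4] = 1×1 = 1. Result coefficients: [4, 2, 4, 1, 1] → t^4 + t^3 + 4t^2 + 2t + 4

t^4 + t^3 + 4t^2 + 2t + 4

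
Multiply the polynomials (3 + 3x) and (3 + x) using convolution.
Ascending coefficients: a = [3, 3], b = [3, 1]. c[0] = 3×3 = 9; c[1] = 3×1 + 3×3 = 12; c[2] = 3×1 = 3. Result coefficients: [9, 12, 3] → 9 + 12x + 3x^2

9 + 12x + 3x^2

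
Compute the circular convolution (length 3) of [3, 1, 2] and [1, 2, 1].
Use y[k] = Σ_j f[j]·g[(k-j) mod 3]. y[0] = 3×1 + 1×1 + 2×2 = 8; y[1] = 3×2 + 1×1 + 2×1 = 9; y[2] = 3×1 + 1×2 + 2×1 = 7. Result: [8, 9, 7]

[8, 9, 7]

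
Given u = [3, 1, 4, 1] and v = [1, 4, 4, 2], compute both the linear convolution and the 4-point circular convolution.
Linear: y_lin[0] = 3×1 = 3; y_lin[1] = 3×4 + 1×1 = 13; y_lin[2] = 3×4 + 1×4 + 4×1 = 20; y_lin[3] = 3×2 + 1×4 + 4×4 + 1×1 = 27; y_lin[4] = 1×2 + 4×4 + 1×4 = 22; y_lin[5] = 4×2 + 1×4 = 12; y_lin[6] = 1×2 = 2 → [3, 13, 20, 27, 22, 12, 2]. Circular (length 4): y[0] = 3×1 + 1×2 + 4×4 + 1×4 = 25; y[1] = 3×4 + 1×1 + 4×2 + 1×4 = 25; y[2] = 3×4 + 1×4 + 4×1 + 1×2 = 22; y[3] = 3×2 + 1×4 + 4×4 + 1×1 = 27 → [25, 25, 22, 27]

Linear: [3, 13, 20, 27, 22, 12, 2], Circular: [25, 25, 22, 27]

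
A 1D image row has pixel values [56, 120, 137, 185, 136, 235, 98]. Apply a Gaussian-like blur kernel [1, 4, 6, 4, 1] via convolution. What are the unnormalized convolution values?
Convolve image row [56, 120, 137, 185, 136, 235, 98] with kernel [1, 4, 6, 4, 1]: y[0] = 56×1 = 56; y[1] = 56×4 + 120×1 = 344; y[2] = 56×6 + 120×4 + 137×1 = 953; y[3] = 56×4 + 120×6 + 137×4 + 185×1 = 1677; y[4] = 56×1 + 120×4 + 137×6 + 185×4 + 136×1 = 2234; y[5] = 120×1 + 137×4 + 185×6 + 136×4 + 235×1 = 2557; y[6] = 137×1 + 185×4 + 136×6 + 235×4 + 98×1 = 2731; y[7] = 185×1 + 136×4 + 235×6 + 98×4 = 2531; y[8] = 136×1 + 235×4 + 98×6 = 1664; y[9] = 235×1 + 98×4 = 627; y[10] = 98×1 = 98 → [56, 344, 953, 1677, 2234, 2557, 2731, 2531, 1664, 627, 98]. Normalization factor = sum(kernel) = 16.

[56, 344, 953, 1677, 2234, 2557, 2731, 2531, 1664, 627, 98]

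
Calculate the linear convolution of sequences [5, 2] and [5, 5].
y[0] = 5×5 = 25; y[1] = 5×5 + 2×5 = 35; y[2] = 2×5 = 10

[25, 35, 10]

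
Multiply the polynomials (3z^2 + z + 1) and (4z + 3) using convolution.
Ascending coefficients: a = [1, 1, 3], b = [3, 4]. c[0] = 1×3 = 3; c[1] = 1×4 + 1×3 = 7; c[2] = 1×4 + 3×3 = 13; c[3] = 3×4 = 12. Result coefficients: [3, 7, 13, 12] → 12z^3 + 13z^2 + 7z + 3

12z^3 + 13z^2 + 7z + 3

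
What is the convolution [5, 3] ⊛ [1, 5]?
y[0] = 5×1 = 5; y[1] = 5×5 + 3×1 = 28; y[2] = 3×5 = 15

[5, 28, 15]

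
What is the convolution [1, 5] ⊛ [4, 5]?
y[0] = 1×4 = 4; y[1] = 1×5 + 5×4 = 25; y[2] = 5×5 = 25

[4, 25, 25]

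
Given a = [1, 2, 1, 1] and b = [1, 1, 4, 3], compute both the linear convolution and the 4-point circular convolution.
Linear: y_lin[0] = 1×1 = 1; y_lin[1] = 1×1 + 2×1 = 3; y_lin[2] = 1×4 + 2×1 + 1×1 = 7; y_lin[3] = 1×3 + 2×4 + 1×1 + 1×1 = 13; y_lin[4] = 2×3 + 1×4 + 1×1 = 11; y_lin[5] = 1×3 + 1×4 = 7; y_lin[6] = 1×3 = 3 → [1, 3, 7, 13, 11, 7, 3]. Circular (length 4): y[0] = 1×1 + 2×3 + 1×4 + 1×1 = 12; y[1] = 1×1 + 2×1 + 1×3 + 1×4 = 10; y[2] = 1×4 + 2×1 + 1×1 + 1×3 = 10; y[3] = 1×3 + 2×4 + 1×1 + 1×1 = 13 → [12, 10, 10, 13]

Linear: [1, 3, 7, 13, 11, 7, 3], Circular: [12, 10, 10, 13]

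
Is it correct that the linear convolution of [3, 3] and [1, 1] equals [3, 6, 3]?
Recompute linear convolution of [3, 3] and [1, 1]: y[0] = 3×1 = 3; y[1] = 3×1 + 3×1 = 6; y[2] = 3×1 = 3 → [3, 6, 3]. Given [3, 6, 3] matches, so answer: Yes

Yes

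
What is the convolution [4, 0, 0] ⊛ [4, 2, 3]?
y[0] = 4×4 = 16; y[1] = 4×2 + 0×4 = 8; y[2] = 4×3 + 0×2 + 0×4 = 12; y[3] = 0×3 + 0×2 = 0; y[4] = 0×3 = 0

[16, 8, 12, 0, 0]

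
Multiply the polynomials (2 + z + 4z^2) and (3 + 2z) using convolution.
Ascending coefficients: a = [2, 1, 4], b = [3, 2]. c[0] = 2×3 = 6; c[1] = 2×2 + 1×3 = 7; c[2] = 1×2 + 4×3 = 14; c[3] = 4×2 = 8. Result coefficients: [6, 7, 14, 8] → 6 + 7z + 14z^2 + 8z^3

6 + 7z + 14z^2 + 8z^3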